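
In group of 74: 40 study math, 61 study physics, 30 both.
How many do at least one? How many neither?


|A∪B| = 40+61-30 = 71
Neither = 74-71 = 3

At least one: 71; Neither: 3


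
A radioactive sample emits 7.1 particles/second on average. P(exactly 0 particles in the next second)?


Poisson(λ=7.1): P(X=0) = e^(-λ)×λ^k/k!
= e^(-7.1) × 7.1^0 / 0!
≈ 0.0008251049233 × 1 / 1 ≈ 0.000825

P(X=0) ≈ 0.000825 ≈ 0.08%


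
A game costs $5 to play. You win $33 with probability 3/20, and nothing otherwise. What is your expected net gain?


E[gain] = (33-5)×3/20 + (-5)×17/20
= 21/5 - 17/4 = -1/20

Expected net gain = $-1/20 ≈ $-0.05


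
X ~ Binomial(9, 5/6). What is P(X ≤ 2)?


P(X ≤ 2) = Σ P(X=i) for i=0..2
P(X=0) = 1/10077696
P(X=1) = 5/1119744
P(X=2) = 25/279936
Sum = 473/5038848

P(X ≤ 2) = 473/5038848 ≈ 0.01%


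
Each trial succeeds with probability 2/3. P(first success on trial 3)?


Geometric: P(X=3) = (1-p)^(k-1)×p = (1/3)^2×2/3 = 2/27

P(X=3) = 2/27 ≈ 7.41%


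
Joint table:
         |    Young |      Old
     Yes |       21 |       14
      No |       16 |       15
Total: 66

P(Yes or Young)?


P(Yes∨Young) = P(Yes) + P(Young) - P(Yes∧Young)
= (35 + 37 - 21)/66 = 51/66 = 17/22

P = 17/22 ≈ 77.27%


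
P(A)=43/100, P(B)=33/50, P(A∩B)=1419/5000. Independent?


P(A)×P(B) = 1419/5000
P(A∩B) = 1419/5000
Equal ✓ → Independent

Yes, independent


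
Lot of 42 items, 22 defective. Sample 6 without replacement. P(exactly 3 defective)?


Hypergeometric: C(22,3)×C(20,3)/C(42,6)
= 1540×1140/5245786 = 6600/19721

P(X=3) = 6600/19721 ≈ 33.47%


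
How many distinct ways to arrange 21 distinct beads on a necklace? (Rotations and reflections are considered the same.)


Free circular arrangements: rotations and reflections both identified.
(n-1)!/2 = 20!/2 = 2432902008176640000/2 = 1216451004088320000

1216451004088320000


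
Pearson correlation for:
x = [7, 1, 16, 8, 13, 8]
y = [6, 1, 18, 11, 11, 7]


n=6, Σx=53, Σy=54, Σxy=618, Σx²=603, Σy²=652
r = (6×618 - 53×54)/√((6×603 - 53²)(6×652 - 54²))
= 846/√(809×996) = 846/√805764 ≈ 846/897.6436 ≈ 0.9425

r ≈ 0.9425


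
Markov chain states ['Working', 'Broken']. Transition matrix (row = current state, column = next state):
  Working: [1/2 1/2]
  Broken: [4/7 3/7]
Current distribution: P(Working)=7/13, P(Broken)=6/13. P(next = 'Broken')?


P(next=Broken) = Σᵢ P(now=i)×P(i→Broken)
= 7/13×1/2 + 6/13×3/7
= 7/26 + 18/91 = 85/182

P = 85/182 ≈ 0.4670


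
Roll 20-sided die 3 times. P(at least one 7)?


P(no 7)^3 = (19/20)^3 = 6859/8000
P(≥1) = 1 - 6859/8000 = 1141/8000

P = 1141/8000 ≈ 14.26%


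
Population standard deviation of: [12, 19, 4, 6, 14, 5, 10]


Mean = 70/7 = 10
  (12-10)²=4
  (19-10)²=81
  (4-10)²=36
  (6-10)²=16
  (14-10)²=16
  (5-10)²=25
  (10-10)²=0
Σ(x-μ)² = 178
σ² = 178/7

σ = √(178/7) ≈ 5.0427


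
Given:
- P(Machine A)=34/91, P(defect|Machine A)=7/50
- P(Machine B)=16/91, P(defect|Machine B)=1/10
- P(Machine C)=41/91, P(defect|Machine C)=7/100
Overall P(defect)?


P(B) = Σ P(B|Aᵢ)×P(Aᵢ)
  7/50×34/91 = 17/325
  1/10×16/91 = 8/455
  7/100×41/91 = 41/1300
Sum = 71/700

P(defect) = 71/700 ≈ 10.14%


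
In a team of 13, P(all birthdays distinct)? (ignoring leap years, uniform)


P(all different) = Π(365-i)/365 for i=0..12
= (365/365)×(364/365)×...×(353/365)
= 0.805590

P ≈ 0.8056 ≈ 80.56%


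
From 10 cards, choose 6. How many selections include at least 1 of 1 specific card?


Complement: C(10,6) - C(9,6) = 210 - 84 = 126

126


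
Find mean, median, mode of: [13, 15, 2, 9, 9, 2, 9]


Sorted: [2, 2, 9, 9, 9, 13, 15]
Mean = 59/7
Median = 9
Freq: {13: 1, 15: 1, 2: 2, 9: 3}
Mode: [9]

Mean=59/7, Median=9, Mode=9


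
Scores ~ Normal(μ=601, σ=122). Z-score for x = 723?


z = (x - μ)/σ = (723 - 601)/122 = 1.0

z = 1.0


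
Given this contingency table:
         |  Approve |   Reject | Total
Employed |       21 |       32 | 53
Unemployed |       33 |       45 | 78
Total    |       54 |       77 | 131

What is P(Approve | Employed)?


P(Approve | Employed) = 21/(21+32) = 21/53

P(Approve|Employed) = 21/53 ≈ 39.62%


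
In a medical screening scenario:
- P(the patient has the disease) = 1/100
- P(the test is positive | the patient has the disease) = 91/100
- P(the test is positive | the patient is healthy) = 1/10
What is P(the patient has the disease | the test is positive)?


Using Bayes' theorem:
P(A|B) = P(B|A)·P(A) / P(B)

P(the test is positive) = 91/100 × 1/100 + 1/10 × 99/100
= 91/10000 + 99/1000 = 1081/10000

P(the patient has the disease|the test is positive) = (91/10000) / (1081/10000) = 91/1081

P(the patient has the disease|the test is positive) = 91/1081 ≈ 8.42%


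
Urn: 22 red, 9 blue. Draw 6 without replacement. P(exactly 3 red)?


Hypergeometric: C(22,3)×C(9,3)/C(31,6)
= 1540×84/736281 = 6160/35061

P(X=3) = 6160/35061 ≈ 17.57%


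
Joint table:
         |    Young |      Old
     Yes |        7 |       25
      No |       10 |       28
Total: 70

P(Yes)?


P(Yes) = (7+25)/70 = 32/70 = 16/35

P(Yes) = 16/35 ≈ 45.71%


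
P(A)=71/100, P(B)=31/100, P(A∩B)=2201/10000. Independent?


P(A)×P(B) = 2201/10000
P(A∩B) = 2201/10000
Equal ✓ → Independent

Yes, independent


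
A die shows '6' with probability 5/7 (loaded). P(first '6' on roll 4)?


Geometric: P(X=4) = (1-p)^(k-1)×p = (2/7)^3×5/7 = 40/2401

P(X=4) = 40/2401 ≈ 1.67%


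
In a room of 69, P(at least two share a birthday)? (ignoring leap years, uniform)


P(all different) = Π(365-i)/365 for i=0..68
= 0.001036
P(match) = 1 - 0.001036 = 0.998964

P ≈ 0.9990 ≈ 99.90%


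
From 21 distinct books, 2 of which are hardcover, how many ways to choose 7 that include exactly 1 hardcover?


Choose 1 of the 2 hardcovers and 6 of the other 19 books:
C(2,1)×C(19,6) = 2×27132 = 54264

54264


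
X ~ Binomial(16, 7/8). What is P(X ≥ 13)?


P(X ≥ 13) = Σ P(X=i) for i=13..16
P(X=13) = 3391115364245/17592186044416
P(X=14) = 10173346092735/35184372088832
P(X=15) = 4747561509943/17592186044416
P(X=16) = 33232930569601/281474976710656
Sum = 244838529298489/281474976710656

P(X ≥ 13) = 244838529298489/281474976710656 ≈ 86.98%


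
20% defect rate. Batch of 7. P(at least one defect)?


P(all good) = (4/5)^7 = 16384/78125
P(≥1 defect) = 61741/78125

P = 61741/78125 ≈ 79.03%


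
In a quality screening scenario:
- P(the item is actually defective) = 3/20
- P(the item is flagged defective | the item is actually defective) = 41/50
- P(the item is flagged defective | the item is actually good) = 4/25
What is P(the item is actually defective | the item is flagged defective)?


Using Bayes' theorem:
P(A|B) = P(B|A)·P(A) / P(B)

P(the item is flagged defective) = 41/50 × 3/20 + 4/25 × 17/20
= 123/1000 + 17/125 = 259/1000

P(the item is actually defective|the item is flagged defective) = (123/1000) / (259/1000) = 123/259

P(the item is actually defective|the item is flagged defective) = 123/259 ≈ 47.49%


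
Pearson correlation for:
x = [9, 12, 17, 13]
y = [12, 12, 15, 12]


n=4, Σx=51, Σy=51, Σxy=663, Σx²=683, Σy²=657
r = (4×663 - 51×51)/√((4×683 - 51²)(4×657 - 51²))
= 51/√(131×27) = 51/√3537 ≈ 51/59.4727 ≈ 0.8575

r ≈ 0.8575


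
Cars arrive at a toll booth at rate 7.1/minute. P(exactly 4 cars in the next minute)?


Poisson(λ=7.1): P(X=4) = e^(-λ)×λ^k/k!
= e^(-7.1) × 7.1^4 / 4!
≈ 0.0008251049233 × 2541.1681 / 24 ≈ 0.087364

P(X=4) ≈ 0.087364 ≈ 8.74%


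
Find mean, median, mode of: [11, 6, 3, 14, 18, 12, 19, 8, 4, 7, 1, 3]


Sorted: [1, 3, 3, 4, 6, 7, 8, 11, 12, 14, 18, 19]
Mean = 106/12 = 53/6
Median = 15/2
Freq: {11: 1, 6: 1, 3: 2, 14: 1, 18: 1, 12: 1, 19: 1, 8: 1, 4: 1, 7: 1, 1: 1}
Mode: [3]

Mean=53/6, Median=15/2, Mode=3


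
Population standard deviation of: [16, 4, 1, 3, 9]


Mean = 33/5
  (16-33/5)²=2209/25
  (4-33/5)²=169/25
  (1-33/5)²=784/25
  (3-33/5)²=324/25
  (9-33/5)²=144/25
Σ(x-μ)² = 726/5
σ² = (726/5)/5 = 726/25

σ = √(726/25) ≈ 5.3889


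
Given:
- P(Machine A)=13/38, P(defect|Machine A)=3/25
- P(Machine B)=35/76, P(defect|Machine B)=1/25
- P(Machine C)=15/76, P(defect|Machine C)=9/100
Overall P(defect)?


P(B) = Σ P(B|Aᵢ)×P(Aᵢ)
  3/25×13/38 = 39/950
  1/25×35/76 = 7/380
  9/100×15/76 = 27/1520
Sum = 587/7600

P(defect) = 587/7600 ≈ 7.72%


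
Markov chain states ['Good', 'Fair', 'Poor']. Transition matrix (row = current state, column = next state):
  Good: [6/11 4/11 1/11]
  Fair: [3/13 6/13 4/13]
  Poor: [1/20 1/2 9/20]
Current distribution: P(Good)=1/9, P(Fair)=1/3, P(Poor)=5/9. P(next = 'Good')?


P(next=Good) = Σᵢ P(now=i)×P(i→Good)
= 1/9×6/11 + 1/3×3/13 + 5/9×1/20
= 2/33 + 1/13 + 1/36 = 851/5148

P = 851/5148 ≈ 0.1653


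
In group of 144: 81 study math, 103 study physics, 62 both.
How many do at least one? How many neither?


|A∪B| = 81+103-62 = 122
Neither = 144-122 = 22

At least one: 122; Neither: 22


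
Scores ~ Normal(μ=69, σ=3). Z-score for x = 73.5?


z = (x - μ)/σ = (73.5 - 69)/3 = 1.5

z = 1.5


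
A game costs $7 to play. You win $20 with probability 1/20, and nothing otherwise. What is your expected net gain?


E[gain] = (20-7)×1/20 + (-7)×19/20
= 13/20 - 133/20 = -6

Expected net gain = $-6 ≈ $-6.00


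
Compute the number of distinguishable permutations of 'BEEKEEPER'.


Letters: 9, freq: {'B': 1, 'E': 5, 'K': 1, 'P': 1, 'R': 1}
9!/(1!×5!×1!×1!×1!) = 362880/120 = 3024

3024


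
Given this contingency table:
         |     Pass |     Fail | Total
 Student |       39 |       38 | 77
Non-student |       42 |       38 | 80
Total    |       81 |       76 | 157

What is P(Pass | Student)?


P(Pass | Student) = 39/(39+38) = 39/77

P(Pass|Student) = 39/77 ≈ 50.65%


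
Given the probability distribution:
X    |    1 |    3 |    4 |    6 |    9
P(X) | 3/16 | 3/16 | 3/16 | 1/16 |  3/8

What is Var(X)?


E[X] = 21/4
E[X²] = 75/2
Var(X) = E[X²] - (E[X])² = 75/2 - 441/16 = 159/16

Var(X) = 159/16 ≈ 9.9375


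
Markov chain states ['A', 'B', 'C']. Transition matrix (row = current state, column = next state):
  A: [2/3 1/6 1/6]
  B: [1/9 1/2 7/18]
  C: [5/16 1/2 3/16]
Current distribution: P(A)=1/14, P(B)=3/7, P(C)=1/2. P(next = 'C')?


P(next=C) = Σᵢ P(now=i)×P(i→C)
= 1/14×1/6 + 3/7×7/18 + 1/2×3/16
= 1/84 + 1/6 + 3/32 = 61/224

P = 61/224 ≈ 0.2723


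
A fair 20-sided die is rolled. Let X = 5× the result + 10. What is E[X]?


E[die] = (1+20)/2 = 21/2
E[X] = 5×21/2 + 10 = 125/2

E[X] = 125/2


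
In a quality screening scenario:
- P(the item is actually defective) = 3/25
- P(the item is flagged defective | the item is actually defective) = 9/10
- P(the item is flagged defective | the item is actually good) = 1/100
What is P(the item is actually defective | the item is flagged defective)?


Using Bayes' theorem:
P(A|B) = P(B|A)·P(A) / P(B)

P(the item is flagged defective) = 9/10 × 3/25 + 1/100 × 22/25
= 27/250 + 11/1250 = 73/625

P(the item is actually defective|the item is flagged defective) = (27/250) / (73/625) = 135/146

P(the item is actually defective|the item is flagged defective) = 135/146 ≈ 92.47%


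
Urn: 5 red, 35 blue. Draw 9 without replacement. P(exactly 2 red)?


Hypergeometric: C(5,2)×C(35,7)/C(40,9)
= 10×6724520/273438880 = 4495/18278

P(X=2) = 4495/18278 ≈ 24.59%


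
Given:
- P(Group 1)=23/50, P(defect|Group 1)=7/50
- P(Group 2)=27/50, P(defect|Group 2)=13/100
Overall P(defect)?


P(B) = Σ P(B|Aᵢ)×P(Aᵢ)
  7/50×23/50 = 161/2500
  13/100×27/50 = 351/5000
Sum = 673/5000

P(defect) = 673/5000 ≈ 13.46%


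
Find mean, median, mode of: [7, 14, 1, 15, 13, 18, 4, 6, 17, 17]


Sorted: [1, 4, 6, 7, 13, 14, 15, 17, 17, 18]
Mean = 112/10 = 56/5
Median = 27/2
Freq: {7: 1, 14: 1, 1: 1, 15: 1, 13: 1, 18: 1, 4: 1, 6: 1, 17: 2}
Mode: [17]

Mean=56/5, Median=27/2, Mode=17


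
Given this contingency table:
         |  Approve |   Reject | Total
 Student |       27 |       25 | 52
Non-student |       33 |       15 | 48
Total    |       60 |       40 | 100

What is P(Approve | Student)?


P(Approve | Student) = 27/(27+25) = 27/52

P(Approve|Student) = 27/52 ≈ 51.92%


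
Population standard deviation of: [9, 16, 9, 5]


Mean = 39/4
  (9-39/4)²=9/16
  (16-39/4)²=625/16
  (9-39/4)²=9/16
  (5-39/4)²=361/16
Σ(x-μ)² = 251/4
σ² = (251/4)/4 = 251/16

σ = √(251/16) ≈ 3.9607


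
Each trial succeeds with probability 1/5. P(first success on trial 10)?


Geometric: P(X=10) = (1-p)^(k-1)×p = (4/5)^9×1/5 = 262144/9765625

P(X=10) = 262144/9765625 ≈ 2.68%


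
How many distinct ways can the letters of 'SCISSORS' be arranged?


Letters: 8, freq: {'S': 4, 'C': 1, 'I': 1, 'O': 1, 'R': 1}
8!/(4!×1!×1!×1!×1!) = 40320/24 = 1680

1680


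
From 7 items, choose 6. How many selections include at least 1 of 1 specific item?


Complement: C(7,6) - C(6,6) = 7 - 1 = 6

6


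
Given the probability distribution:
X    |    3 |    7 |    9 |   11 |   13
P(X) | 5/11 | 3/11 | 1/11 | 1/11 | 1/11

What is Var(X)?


E[X] = 69/11
E[X²] = 563/11
Var(X) = E[X²] - (E[X])² = 563/11 - 4761/121 = 1432/121

Var(X) = 1432/121 ≈ 11.8347


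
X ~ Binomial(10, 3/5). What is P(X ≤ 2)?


P(X ≤ 2) = Σ P(X=i) for i=0..2
P(X=0) = 1024/9765625
P(X=1) = 3072/1953125
P(X=2) = 20736/1953125
Sum = 120064/9765625

P(X ≤ 2) = 120064/9765625 ≈ 1.23%


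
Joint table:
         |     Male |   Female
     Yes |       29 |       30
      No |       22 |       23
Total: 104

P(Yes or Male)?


P(Yes∨Male) = P(Yes) + P(Male) - P(Yes∧Male)
= (59 + 51 - 29)/104 = 81/104

P = 81/104 ≈ 77.88%


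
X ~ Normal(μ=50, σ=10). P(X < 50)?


z = (50-50)/10 = 0.0
P(Z < 0.0) = 0.5000

P(X < 50) ≈ 0.5000


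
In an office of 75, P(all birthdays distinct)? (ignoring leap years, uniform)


P(all different) = Π(365-i)/365 for i=0..74
= (365/365)×(364/365)×...×(291/365)
= 0.000280

P ≈ 0.0003 ≈ 0.03%


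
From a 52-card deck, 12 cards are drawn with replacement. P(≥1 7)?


P(not a 7) = 48/52 = 12/13
P(none in 12 draws) = (12/13)^12 = 8916100448256/23298085122481
P(≥1 7) = 1 - 8916100448256/23298085122481 = 14381984674225/23298085122481

P = 14381984674225/23298085122481 ≈ 61.73%


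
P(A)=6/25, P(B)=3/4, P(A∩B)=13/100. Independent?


P(A)×P(B) = 9/50
P(A∩B) = 13/100
Not equal → NOT independent

No, not independent


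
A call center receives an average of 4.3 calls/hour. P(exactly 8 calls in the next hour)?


Poisson(λ=4.3): P(X=8) = e^(-λ)×λ^k/k!
= e^(-4.3) × 4.3^8 / 8!
≈ 0.01356855901 × 116882.002776 / 40320 ≈ 0.039333

P(X=8) ≈ 0.039333 ≈ 3.93%


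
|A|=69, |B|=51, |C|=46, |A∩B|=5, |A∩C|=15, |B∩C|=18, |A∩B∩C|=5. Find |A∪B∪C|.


|A∪B∪C| = 69+51+46-5-15-18+5 = 133

|A∪B∪C| = 133


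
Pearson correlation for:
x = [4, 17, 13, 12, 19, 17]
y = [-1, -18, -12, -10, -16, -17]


n=6, Σx=82, Σy=-74, Σxy=-1179, Σx²=1268, Σy²=1114
r = (6×(-1179) - 82×(-74))/√((6×1268 - 82²)(6×1114 - (-74)²))
= -1006/√(884×1208) = -1006/√1067872 ≈ -1006/1033.3789 ≈ -0.9735

r ≈ -0.9735


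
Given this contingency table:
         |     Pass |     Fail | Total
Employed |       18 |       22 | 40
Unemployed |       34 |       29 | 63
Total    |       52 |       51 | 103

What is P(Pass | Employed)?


P(Pass | Employed) = 18/(18+22) = 18/40 = 9/20

P(Pass|Employed) = 9/20 ≈ 45.00%


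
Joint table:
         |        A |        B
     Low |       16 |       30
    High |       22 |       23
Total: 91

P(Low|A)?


P(Low|A) = 16/(16+22) = 16/38 = 8/19

P = 8/19 ≈ 42.11%


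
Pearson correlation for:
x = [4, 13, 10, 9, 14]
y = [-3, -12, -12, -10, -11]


n=5, Σx=50, Σy=-48, Σxy=-532, Σx²=562, Σy²=518
r = (5×(-532) - 50×(-48))/√((5×562 - 50²)(5×518 - (-48)²))
= -260/√(310×286) = -260/√88660 ≈ -260/297.7583 ≈ -0.8732

r ≈ -0.8732


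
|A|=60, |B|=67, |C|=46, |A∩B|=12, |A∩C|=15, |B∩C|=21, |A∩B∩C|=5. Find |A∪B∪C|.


|A∪B∪C| = 60+67+46-12-15-21+5 = 130

|A∪B∪C| = 130


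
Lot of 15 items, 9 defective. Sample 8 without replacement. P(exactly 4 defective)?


Hypergeometric: C(9,4)×C(6,4)/C(15,8)
= 126×15/6435 = 42/143

P(X=4) = 42/143 ≈ 29.37%


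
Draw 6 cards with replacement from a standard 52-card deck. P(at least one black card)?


P(not a black card) = 26/52 = 1/2
P(none in 6 draws) = (1/2)^6 = 1/64
P(≥1 black card) = 1 - 1/64 = 63/64

P = 63/64 ≈ 98.44%


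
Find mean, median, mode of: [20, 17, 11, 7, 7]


Sorted: [7, 7, 11, 17, 20]
Mean = 62/5
Median = 11
Freq: {20: 1, 17: 1, 11: 1, 7: 2}
Mode: [7]

Mean=62/5, Median=11, Mode=7


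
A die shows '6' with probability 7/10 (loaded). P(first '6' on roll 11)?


Geometric: P(X=11) = (1-p)^(k-1)×p = (3/10)^10×7/10 = 413343/100000000000

P(X=11) = 413343/100000000000 ≈ 0.00%


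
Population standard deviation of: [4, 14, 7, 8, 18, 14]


Mean = 65/6
  (4-65/6)²=1681/36
  (14-65/6)²=361/36
  (7-65/6)²=529/36
  (8-65/6)²=289/36
  (18-65/6)²=1849/36
  (14-65/6)²=361/36
Σ(x-μ)² = 845/6
σ² = (845/6)/6 = 845/36

σ = √(845/36) ≈ 4.8448


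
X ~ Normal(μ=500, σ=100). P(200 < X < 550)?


z₁=(200-500)/100=-3.0, z₂=(550-500)/100=0.5
P = Φ(0.5) - Φ(-3.0) = 0.691462 - 0.001350 = 0.690112 ≈ 0.6901

P(200 < X < 550) ≈ 0.6901


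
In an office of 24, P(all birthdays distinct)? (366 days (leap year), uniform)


P(all different) = Π(366-i)/366 for i=0..23
= (366/366)×(365/366)×...×(343/366)
= 0.462654

P ≈ 0.4627 ≈ 46.27%


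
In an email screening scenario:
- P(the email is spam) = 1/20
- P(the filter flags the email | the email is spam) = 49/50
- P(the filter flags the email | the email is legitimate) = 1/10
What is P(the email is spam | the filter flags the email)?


Using Bayes' theorem:
P(A|B) = P(B|A)·P(A) / P(B)

P(the filter flags the email) = 49/50 × 1/20 + 1/10 × 19/20
= 49/1000 + 19/200 = 18/125

P(the email is spam|the filter flags the email) = (49/1000) / (18/125) = 49/144

P(the email is spam|the filter flags the email) = 49/144 ≈ 34.03%


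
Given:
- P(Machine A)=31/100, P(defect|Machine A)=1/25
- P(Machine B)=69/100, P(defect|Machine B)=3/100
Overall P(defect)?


P(B) = Σ P(B|Aᵢ)×P(Aᵢ)
  1/25×31/100 = 31/2500
  3/100×69/100 = 207/10000
Sum = 331/10000

P(defect) = 331/10000 ≈ 3.31%


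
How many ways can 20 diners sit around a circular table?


Circular arrangements of 20 distinct objects: fix one position to break rotational symmetry.
(n-1)! = 19! = 121645100408832000

121645100408832000


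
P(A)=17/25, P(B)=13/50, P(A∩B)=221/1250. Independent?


P(A)×P(B) = 221/1250
P(A∩B) = 221/1250
Equal ✓ → Independent

Yes, independent


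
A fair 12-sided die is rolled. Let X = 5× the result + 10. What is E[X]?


E[die] = (1+12)/2 = 13/2
E[X] = 5×13/2 + 10 = 85/2

E[X] = 85/2


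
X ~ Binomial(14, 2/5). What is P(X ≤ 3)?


P(X ≤ 3) = Σ P(X=i) for i=0..3
P(X=0) = 4782969/6103515625
P(X=1) = 44641044/6103515625
P(X=2) = 193444524/6103515625
P(X=3) = 515852064/6103515625
Sum = 758720601/6103515625

P(X ≤ 3) = 758720601/6103515625 ≈ 12.43%


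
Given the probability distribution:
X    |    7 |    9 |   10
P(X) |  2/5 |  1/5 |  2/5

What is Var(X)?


E[X] = 43/5
E[X²] = 379/5
Var(X) = E[X²] - (E[X])² = 379/5 - 1849/25 = 46/25

Var(X) = 46/25 ≈ 1.8400


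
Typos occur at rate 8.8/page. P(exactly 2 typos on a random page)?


Poisson(λ=8.8): P(X=2) = e^(-λ)×λ^k/k!
= e^(-8.8) × 8.8^2 / 2!
≈ 0.0001507330751 × 77.44 / 2 ≈ 0.005836

P(X=2) ≈ 0.005836 ≈ 0.58%


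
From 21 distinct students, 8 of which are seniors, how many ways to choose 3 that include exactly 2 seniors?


Choose 2 of the 8 seniors and 1 of the other 13 students:
C(8,2)×C(13,1) = 28×13 = 364

364


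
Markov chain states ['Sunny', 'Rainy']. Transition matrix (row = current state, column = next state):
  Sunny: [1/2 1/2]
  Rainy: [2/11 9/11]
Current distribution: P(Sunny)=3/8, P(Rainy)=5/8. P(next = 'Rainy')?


P(next=Rainy) = Σᵢ P(now=i)×P(i→Rainy)
= 3/8×1/2 + 5/8×9/11
= 3/16 + 45/88 = 123/176

P = 123/176 ≈ 0.6989


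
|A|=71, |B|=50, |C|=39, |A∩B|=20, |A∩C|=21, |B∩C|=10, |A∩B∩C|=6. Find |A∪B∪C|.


|A∪B∪C| = 71+50+39-20-21-10+6 = 115

|A∪B∪C| = 115


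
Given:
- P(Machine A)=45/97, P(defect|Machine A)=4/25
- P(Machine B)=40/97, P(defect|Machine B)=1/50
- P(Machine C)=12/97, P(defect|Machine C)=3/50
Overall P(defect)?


P(B) = Σ P(B|Aᵢ)×P(Aᵢ)
  4/25×45/97 = 36/485
  1/50×40/97 = 4/485
  3/50×12/97 = 18/2425
Sum = 218/2425

P(defect) = 218/2425 ≈ 8.99%


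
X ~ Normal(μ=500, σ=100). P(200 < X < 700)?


z₁=(200-500)/100=-3.0, z₂=(700-500)/100=2.0
P = Φ(2.0) - Φ(-3.0) = 0.977250 - 0.001350 = 0.975900 ≈ 0.9759

P(200 < X < 700) ≈ 0.9759


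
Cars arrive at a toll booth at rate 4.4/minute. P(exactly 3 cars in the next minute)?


Poisson(λ=4.4): P(X=3) = e^(-λ)×λ^k/k!
= e^(-4.4) × 4.4^3 / 3!
≈ 0.0122773399 × 85.184 / 6 ≈ 0.174305

P(X=3) ≈ 0.174305 ≈ 17.43%


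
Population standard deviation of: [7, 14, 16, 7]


Mean = 44/4 = 11
  (7-11)²=16
  (14-11)²=9
  (16-11)²=25
  (7-11)²=16
Σ(x-μ)² = 66
σ² = 66/4 = 33/2

σ = √(33/2) ≈ 4.0620


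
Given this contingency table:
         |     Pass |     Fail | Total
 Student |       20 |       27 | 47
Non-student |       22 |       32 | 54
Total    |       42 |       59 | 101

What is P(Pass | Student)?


P(Pass | Student) = 20/(20+27) = 20/47

P(Pass|Student) = 20/47 ≈ 42.55%


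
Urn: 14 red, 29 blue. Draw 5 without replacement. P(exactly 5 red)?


Hypergeometric: C(14,5)×C(29,0)/C(43,5)
= 2002×1/962598 = 11/5289

P(X=5) = 11/5289 ≈ 0.21%


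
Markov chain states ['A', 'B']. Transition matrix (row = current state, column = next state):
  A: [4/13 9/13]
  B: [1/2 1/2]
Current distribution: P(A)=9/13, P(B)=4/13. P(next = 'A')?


P(next=A) = Σᵢ P(now=i)×P(i→A)
= 9/13×4/13 + 4/13×1/2
= 36/169 + 2/13 = 62/169

P = 62/169 ≈ 0.3669


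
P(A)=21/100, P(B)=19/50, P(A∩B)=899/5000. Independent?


P(A)×P(B) = 399/5000
P(A∩B) = 899/5000
Not equal → NOT independent

No, not independent


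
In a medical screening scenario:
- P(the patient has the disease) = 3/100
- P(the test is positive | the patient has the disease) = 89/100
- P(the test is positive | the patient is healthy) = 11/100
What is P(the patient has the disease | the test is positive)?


Using Bayes' theorem:
P(A|B) = P(B|A)·P(A) / P(B)

P(the test is positive) = 89/100 × 3/100 + 11/100 × 97/100
= 267/10000 + 1067/10000 = 667/5000

P(the patient has the disease|the test is positive) = (267/10000) / (667/5000) = 267/1334

P(the patient has the disease|the test is positive) = 267/1334 ≈ 20.01%


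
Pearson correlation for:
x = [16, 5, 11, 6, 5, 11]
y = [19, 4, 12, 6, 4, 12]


n=6, Σx=54, Σy=57, Σxy=644, Σx²=584, Σy²=717
r = (6×644 - 54×57)/√((6×584 - 54²)(6×717 - 57²))
= 786/√(588×1053) = 786/√619164 ≈ 786/786.8697 ≈ 0.9989

r ≈ 0.9989


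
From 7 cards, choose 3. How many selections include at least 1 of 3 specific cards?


Complement: C(7,3) - C(4,3) = 35 - 4 = 31

31


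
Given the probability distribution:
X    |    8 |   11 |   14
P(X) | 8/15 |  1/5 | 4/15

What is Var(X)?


E[X] = 51/5
E[X²] = 553/5
Var(X) = E[X²] - (E[X])² = 553/5 - 2601/25 = 164/25

Var(X) = 164/25 ≈ 6.5600


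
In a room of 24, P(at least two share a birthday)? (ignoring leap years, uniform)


P(all different) = Π(365-i)/365 for i=0..23
= 0.461656
P(match) = 1 - 0.461656 = 0.538344

P ≈ 0.5383 ≈ 53.83%


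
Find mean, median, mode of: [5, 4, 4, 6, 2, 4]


Sorted: [2, 4, 4, 4, 5, 6]
Mean = 25/6
Median = 4
Freq: {5: 1, 4: 3, 6: 1, 2: 1}
Mode: [4]

Mean=25/6, Median=4, Mode=4


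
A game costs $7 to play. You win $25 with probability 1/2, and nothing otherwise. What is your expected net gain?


E[gain] = (25-7)×1/2 + (-7)×1/2
= 9 - 7/2 = 11/2

Expected net gain = $11/2 ≈ $5.50


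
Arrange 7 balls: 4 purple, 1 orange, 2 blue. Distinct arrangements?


7!/(4!×1!×2!) = 105

105


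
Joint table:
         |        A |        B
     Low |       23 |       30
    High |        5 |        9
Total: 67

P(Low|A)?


P(Low|A) = 23/(23+5) = 23/28

P = 23/28 ≈ 82.14%


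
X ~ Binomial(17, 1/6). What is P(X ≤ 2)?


P(X ≤ 2) = Σ P(X=i) for i=0..2
P(X=0) = 762939453125/16926659444736
P(X=1) = 2593994140625/16926659444736
P(X=2) = 518798828125/2115832430592
Sum = 1251220703125/2821109907456

P(X ≤ 2) = 1251220703125/2821109907456 ≈ 44.35%


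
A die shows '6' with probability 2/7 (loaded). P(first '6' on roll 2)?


Geometric: P(X=2) = (1-p)^(k-1)×p = (5/7)^1×2/7 = 10/49

P(X=2) = 10/49 ≈ 20.41%


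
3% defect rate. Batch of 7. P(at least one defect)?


P(all good) = (97/100)^7 = 80798284478113/100000000000000
P(≥1 defect) = 19201715521887/100000000000000

P = 19201715521887/100000000000000 ≈ 19.20%


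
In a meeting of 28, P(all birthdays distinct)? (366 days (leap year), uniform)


P(all different) = Π(366-i)/366 for i=0..27
= (366/366)×(365/366)×...×(339/366)
= 0.346570

P ≈ 0.3466 ≈ 34.66%


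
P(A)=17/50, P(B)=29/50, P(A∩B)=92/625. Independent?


P(A)×P(B) = 493/2500
P(A∩B) = 92/625
Not equal → NOT independent

No, not independent


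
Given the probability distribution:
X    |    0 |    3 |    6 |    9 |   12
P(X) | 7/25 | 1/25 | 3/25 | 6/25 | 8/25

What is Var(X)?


E[X] = 171/25
E[X²] = 351/5
Var(X) = E[X²] - (E[X])² = 351/5 - 29241/625 = 14634/625

Var(X) = 14634/625 ≈ 23.4144


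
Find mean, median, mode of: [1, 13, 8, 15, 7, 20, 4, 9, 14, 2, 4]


Sorted: [1, 2, 4, 4, 7, 8, 9, 13, 14, 15, 20]
Mean = 97/11
Median = 8
Freq: {1: 1, 13: 1, 8: 1, 15: 1, 7: 1, 20: 1, 4: 2, 9: 1, 14: 1, 2: 1}
Mode: [4]

Mean=97/11, Median=8, Mode=4


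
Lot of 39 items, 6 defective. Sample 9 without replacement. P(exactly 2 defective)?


Hypergeometric: C(6,2)×C(33,7)/C(39,9)
= 15×4272048/211915132 = 46980/155363

P(X=2) = 46980/155363 ≈ 30.24%


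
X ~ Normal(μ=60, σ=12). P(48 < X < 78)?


z₁=(48-60)/12=-1.0, z₂=(78-60)/12=1.5
P = Φ(1.5) - Φ(-1.0) = 0.933193 - 0.158655 = 0.774538 ≈ 0.7745

P(48 < X < 78) ≈ 0.7745


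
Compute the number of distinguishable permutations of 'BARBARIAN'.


Letters: 9, freq: {'B': 2, 'A': 3, 'R': 2, 'I': 1, 'N': 1}
9!/(2!×3!×2!×1!×1!) = 362880/24 = 15120

15120


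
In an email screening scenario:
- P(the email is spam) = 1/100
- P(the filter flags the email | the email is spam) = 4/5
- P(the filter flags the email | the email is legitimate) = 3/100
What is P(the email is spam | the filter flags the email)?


Using Bayes' theorem:
P(A|B) = P(B|A)·P(A) / P(B)

P(the filter flags the email) = 4/5 × 1/100 + 3/100 × 99/100
= 1/125 + 297/10000 = 377/10000

P(the email is spam|the filter flags the email) = (1/125) / (377/10000) = 80/377

P(the email is spam|the filter flags the email) = 80/377 ≈ 21.22%


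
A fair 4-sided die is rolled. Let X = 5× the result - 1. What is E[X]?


E[die] = (1+4)/2 = 5/2
E[X] = 5×5/2 - 1 = 23/2

E[X] = 23/2


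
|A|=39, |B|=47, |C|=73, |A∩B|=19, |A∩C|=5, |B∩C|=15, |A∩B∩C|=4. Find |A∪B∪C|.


|A∪B∪C| = 39+47+73-19-5-15+4 = 124

|A∪B∪C| = 124


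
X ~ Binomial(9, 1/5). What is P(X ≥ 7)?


P(X ≥ 7) = Σ P(X=i) for i=7..9
P(X=7) = 576/1953125
P(X=8) = 36/1953125
P(X=9) = 1/1953125
Sum = 613/1953125

P(X ≥ 7) = 613/1953125 ≈ 0.03%


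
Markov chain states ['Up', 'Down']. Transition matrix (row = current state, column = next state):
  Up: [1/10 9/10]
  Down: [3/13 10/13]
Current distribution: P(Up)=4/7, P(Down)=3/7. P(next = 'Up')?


P(next=Up) = Σᵢ P(now=i)×P(i→Up)
= 4/7×1/10 + 3/7×3/13
= 2/35 + 9/91 = 71/455

P = 71/455 ≈ 0.1560


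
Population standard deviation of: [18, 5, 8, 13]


Mean = 44/4 = 11
  (18-11)²=49
  (5-11)²=36
  (8-11)²=9
  (13-11)²=4
Σ(x-μ)² = 98
σ² = 98/4 = 49/2

σ = √(49/2) ≈ 4.9497


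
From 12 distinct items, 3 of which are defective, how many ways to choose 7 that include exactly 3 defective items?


Choose 3 of the 3 defective items and 4 of the other 9 items:
C(3,3)×C(9,4) = 1×126 = 126

126


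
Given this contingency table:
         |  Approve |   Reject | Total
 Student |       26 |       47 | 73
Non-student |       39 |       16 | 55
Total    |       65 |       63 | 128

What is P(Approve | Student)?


P(Approve | Student) = 26/(26+47) = 26/73

P(Approve|Student) = 26/73 ≈ 35.62%


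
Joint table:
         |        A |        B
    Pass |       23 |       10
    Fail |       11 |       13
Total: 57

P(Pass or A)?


P(Pass∨A) = P(Pass) + P(A) - P(Pass∧A)
= (33 + 34 - 23)/57 = 44/57

P = 44/57 ≈ 77.19%


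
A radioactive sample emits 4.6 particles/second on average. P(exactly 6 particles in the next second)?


Poisson(λ=4.6): P(X=6) = e^(-λ)×λ^k/k!
= e^(-4.6) × 4.6^6 / 6!
≈ 0.01005183574 × 9474.296896 / 720 ≈ 0.132270

P(X=6) ≈ 0.132270 ≈ 13.23%


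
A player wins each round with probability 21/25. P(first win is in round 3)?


Geometric: P(X=3) = (1-p)^(k-1)×p = (4/25)^2×21/25 = 336/15625

P(X=3) = 336/15625 ≈ 2.15%


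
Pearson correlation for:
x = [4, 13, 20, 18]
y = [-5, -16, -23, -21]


n=4, Σx=55, Σy=-65, Σxy=-1066, Σx²=909, Σy²=1251
r = (4×(-1066) - 55×(-65))/√((4×909 - 55²)(4×1251 - (-65)²))
= -689/√(611×779) = -689/√475969 ≈ -689/689.9051 ≈ -0.9987

r ≈ -0.9987


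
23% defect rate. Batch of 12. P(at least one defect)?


P(all good) = (77/100)^12 = 43439888521963583647921/1000000000000000000000000
P(≥1 defect) = 956560111478036416352079/1000000000000000000000000

P = 956560111478036416352079/1000000000000000000000000 ≈ 95.66%


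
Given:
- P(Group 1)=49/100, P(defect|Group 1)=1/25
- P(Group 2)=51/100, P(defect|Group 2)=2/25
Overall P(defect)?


P(B) = Σ P(B|Aᵢ)×P(Aᵢ)
  1/25×49/100 = 49/2500
  2/25×51/100 = 51/1250
Sum = 151/2500

P(defect) = 151/2500 ≈ 6.04%


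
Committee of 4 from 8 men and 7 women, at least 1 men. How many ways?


Count by #men:
  1M,3W: C(8,1)×C(7,3)=280
  2M,2W: C(8,2)×C(7,2)=588
  3M,1W: C(8,3)×C(7,1)=392
  4M,0W: C(8,4)×C(7,0)=70
Total = 1330

1330


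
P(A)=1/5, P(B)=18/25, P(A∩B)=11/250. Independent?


P(A)×P(B) = 18/125
P(A∩B) = 11/250
Not equal → NOT independent

No, not independent


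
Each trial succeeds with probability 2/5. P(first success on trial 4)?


Geometric: P(X=4) = (1-p)^(k-1)×p = (3/5)^3×2/5 = 54/625

P(X=4) = 54/625 ≈ 8.64%


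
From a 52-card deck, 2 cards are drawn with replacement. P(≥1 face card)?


P(not a face card) = 40/52 = 10/13
P(none in 2 draws) = (10/13)^2 = 100/169
P(≥1 face card) = 1 - 100/169 = 69/169

P = 69/169 ≈ 40.83%


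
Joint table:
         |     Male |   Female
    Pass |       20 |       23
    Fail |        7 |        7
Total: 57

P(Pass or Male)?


P(Pass∨Male) = P(Pass) + P(Male) - P(Pass∧Male)
= (43 + 27 - 20)/57 = 50/57

P = 50/57 ≈ 87.72%


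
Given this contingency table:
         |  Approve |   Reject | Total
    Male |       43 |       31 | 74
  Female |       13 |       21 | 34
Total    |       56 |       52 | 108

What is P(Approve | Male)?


P(Approve | Male) = 43/(43+31) = 43/74

P(Approve|Male) = 43/74 ≈ 58.11%


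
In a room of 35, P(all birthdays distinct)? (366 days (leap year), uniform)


P(all different) = Π(366-i)/366 for i=0..34
= (366/366)×(365/366)×...×(332/366)
= 0.186502

P ≈ 0.1865 ≈ 18.65%


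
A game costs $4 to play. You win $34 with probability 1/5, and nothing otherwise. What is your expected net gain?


E[gain] = (34-4)×1/5 + (-4)×4/5
= 6 - 16/5 = 14/5

Expected net gain = $14/5 ≈ $2.80


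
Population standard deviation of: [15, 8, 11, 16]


Mean = 50/4 = 25/2
  (15-25/2)²=25/4
  (8-25/2)²=81/4
  (11-25/2)²=9/4
  (16-25/2)²=49/4
Σ(x-μ)² = 41
σ² = 41/4

σ = √(41/4) ≈ 3.2016


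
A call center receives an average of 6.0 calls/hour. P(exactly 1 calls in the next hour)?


Poisson(λ=6.0): P(X=1) = e^(-λ)×λ^k/k!
= e^(-6.0) × 6.0^1 / 1!
≈ 0.002478752177 × 6 / 1 ≈ 0.014873

P(X=1) ≈ 0.014873 ≈ 1.49%


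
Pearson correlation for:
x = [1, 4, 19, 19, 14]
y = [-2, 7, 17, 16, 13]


n=5, Σx=57, Σy=51, Σxy=835, Σx²=935, Σy²=767
r = (5×835 - 57×51)/√((5×935 - 57²)(5×767 - 51²))
= 1268/√(1426×1234) = 1268/√1759684 ≈ 1268/1326.5308 ≈ 0.9559

r ≈ 0.9559


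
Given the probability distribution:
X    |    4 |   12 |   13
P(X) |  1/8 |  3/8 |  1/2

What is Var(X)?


E[X] = 23/2
E[X²] = 281/2
Var(X) = E[X²] - (E[X])² = 281/2 - 529/4 = 33/4

Var(X) = 33/4 ≈ 8.2500


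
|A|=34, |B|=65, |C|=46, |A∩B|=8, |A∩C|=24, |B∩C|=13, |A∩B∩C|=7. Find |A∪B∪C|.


|A∪B∪C| = 34+65+46-8-24-13+7 = 107

|A∪B∪C| = 107


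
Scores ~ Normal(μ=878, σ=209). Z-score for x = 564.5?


z = (x - μ)/σ = (564.5 - 878)/209 = -1.5

z = -1.5


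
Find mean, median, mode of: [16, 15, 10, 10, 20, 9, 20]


Sorted: [9, 10, 10, 15, 16, 20, 20]
Mean = 100/7
Median = 15
Freq: {16: 1, 15: 1, 10: 2, 20: 2, 9: 1}
Mode: [10, 20]

Mean=100/7, Median=15, Mode=[10, 20]


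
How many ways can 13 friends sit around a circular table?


Circular arrangements of 13 distinct objects: fix one position to break rotational symmetry.
(n-1)! = 12! = 479001600

479001600


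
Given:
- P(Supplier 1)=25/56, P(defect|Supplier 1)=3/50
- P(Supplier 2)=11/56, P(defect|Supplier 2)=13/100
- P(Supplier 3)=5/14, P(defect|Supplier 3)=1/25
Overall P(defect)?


P(B) = Σ P(B|Aᵢ)×P(Aᵢ)
  3/50×25/56 = 3/112
  13/100×11/56 = 143/5600
  1/25×5/14 = 1/70
Sum = 373/5600

P(defect) = 373/5600 ≈ 6.66%


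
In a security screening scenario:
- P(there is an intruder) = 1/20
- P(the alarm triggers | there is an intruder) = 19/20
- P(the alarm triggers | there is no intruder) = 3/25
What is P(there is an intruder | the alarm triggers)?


Using Bayes' theorem:
P(A|B) = P(B|A)·P(A) / P(B)

P(the alarm triggers) = 19/20 × 1/20 + 3/25 × 19/20
= 19/400 + 57/500 = 323/2000

P(there is an intruder|the alarm triggers) = (19/400) / (323/2000) = 5/17

P(there is an intruder|the alarm triggers) = 5/17 ≈ 29.41%


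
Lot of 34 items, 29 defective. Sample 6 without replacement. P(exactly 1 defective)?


Hypergeometric: C(29,1)×C(5,5)/C(34,6)
= 29×1/1344904 = 1/46376

P(X=1) = 1/46376 ≈ 0.00%


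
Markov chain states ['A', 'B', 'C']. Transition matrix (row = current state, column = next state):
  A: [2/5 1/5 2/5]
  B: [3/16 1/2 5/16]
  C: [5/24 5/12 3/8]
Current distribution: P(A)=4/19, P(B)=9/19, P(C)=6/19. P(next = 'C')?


P(next=C) = Σᵢ P(now=i)×P(i→C)
= 4/19×2/5 + 9/19×5/16 + 6/19×3/8
= 8/95 + 45/304 + 9/76 = 533/1520

P = 533/1520 ≈ 0.3507


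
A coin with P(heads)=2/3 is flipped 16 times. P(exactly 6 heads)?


Binomial: P(X=6) = C(16,6)×p^6×(1-p)^10
= 8008 × 64/729 × 1/59049 = 512512/43046721

P(X=6) = 512512/43046721 ≈ 1.19%


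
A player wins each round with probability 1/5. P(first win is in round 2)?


Geometric: P(X=2) = (1-p)^(k-1)×p = (4/5)^1×1/5 = 4/25

P(X=2) = 4/25 ≈ 16.00%


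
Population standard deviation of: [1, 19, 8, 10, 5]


Mean = 43/5
  (1-43/5)²=1444/25
  (19-43/5)²=2704/25
  (8-43/5)²=9/25
  (10-43/5)²=49/25
  (5-43/5)²=324/25
Σ(x-μ)² = 906/5
σ² = (906/5)/5 = 906/25

σ = √(906/25) ≈ 6.0200


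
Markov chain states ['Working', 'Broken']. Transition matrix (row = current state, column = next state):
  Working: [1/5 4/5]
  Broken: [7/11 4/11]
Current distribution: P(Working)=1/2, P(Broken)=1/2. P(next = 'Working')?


P(next=Working) = Σᵢ P(now=i)×P(i→Working)
= 1/2×1/5 + 1/2×7/11
= 1/10 + 7/22 = 23/55

P = 23/55 ≈ 0.4182


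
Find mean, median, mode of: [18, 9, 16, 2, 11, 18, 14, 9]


Sorted: [2, 9, 9, 11, 14, 16, 18, 18]
Mean = 97/8
Median = 25/2
Freq: {18: 2, 9: 2, 16: 1, 2: 1, 11: 1, 14: 1}
Mode: [9, 18]

Mean=97/8, Median=25/2, Mode=[9, 18]


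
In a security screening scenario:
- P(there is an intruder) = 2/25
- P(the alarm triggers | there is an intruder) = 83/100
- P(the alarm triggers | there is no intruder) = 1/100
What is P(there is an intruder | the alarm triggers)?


Using Bayes' theorem:
P(A|B) = P(B|A)·P(A) / P(B)

P(the alarm triggers) = 83/100 × 2/25 + 1/100 × 23/25
= 83/1250 + 23/2500 = 189/2500

P(there is an intruder|the alarm triggers) = (83/1250) / (189/2500) = 166/189

P(there is an intruder|the alarm triggers) = 166/189 ≈ 87.83%


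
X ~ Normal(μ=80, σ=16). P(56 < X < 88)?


z₁=(56-80)/16=-1.5, z₂=(88-80)/16=0.5
P = Φ(0.5) - Φ(-1.5) = 0.691462 - 0.066807 = 0.624655 ≈ 0.6247

P(56 < X < 88) ≈ 0.6247


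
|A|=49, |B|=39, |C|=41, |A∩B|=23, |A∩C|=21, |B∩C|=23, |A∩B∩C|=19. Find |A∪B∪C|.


|A∪B∪C| = 49+39+41-23-21-23+19 = 81

|A∪B∪C| = 81


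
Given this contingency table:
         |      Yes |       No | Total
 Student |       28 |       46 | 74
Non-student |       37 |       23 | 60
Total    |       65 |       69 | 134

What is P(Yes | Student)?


P(Yes | Student) = 28/(28+46) = 28/74 = 14/37

P(Yes|Student) = 14/37 ≈ 37.84%


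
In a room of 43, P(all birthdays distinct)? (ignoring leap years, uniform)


P(all different) = Π(365-i)/365 for i=0..42
= (365/365)×(364/365)×...×(323/365)
= 0.076077

P ≈ 0.0761 ≈ 7.61%


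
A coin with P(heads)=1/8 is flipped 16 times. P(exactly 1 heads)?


Binomial: P(X=1) = C(16,1)×p^1×(1-p)^15
= 16 × 1/8 × 4747561509943/35184372088832 = 4747561509943/17592186044416

P(X=1) = 4747561509943/17592186044416 ≈ 26.99%


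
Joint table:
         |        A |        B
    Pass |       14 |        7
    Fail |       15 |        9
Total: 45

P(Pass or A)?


P(Pass∨A) = P(Pass) + P(A) - P(Pass∧A)
= (21 + 29 - 14)/45 = 36/45 = 4/5

P = 4/5 ≈ 80.00%


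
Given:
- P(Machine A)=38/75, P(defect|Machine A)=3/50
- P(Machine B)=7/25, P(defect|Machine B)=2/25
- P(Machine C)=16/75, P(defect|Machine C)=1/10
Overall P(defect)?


P(B) = Σ P(B|Aᵢ)×P(Aᵢ)
  3/50×38/75 = 19/625
  2/25×7/25 = 14/625
  1/10×16/75 = 8/375
Sum = 139/1875

P(defect) = 139/1875 ≈ 7.41%


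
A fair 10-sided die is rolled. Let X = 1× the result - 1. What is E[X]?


E[die] = (1+10)/2 = 11/2
E[X] = 1×11/2 - 1 = 9/2

E[X] = 9/2


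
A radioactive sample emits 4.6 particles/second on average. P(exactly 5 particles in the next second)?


Poisson(λ=4.6): P(X=5) = e^(-λ)×λ^k/k!
= e^(-4.6) × 4.6^5 / 5!
≈ 0.01005183574 × 2059.62976 / 120 ≈ 0.172526

P(X=5) ≈ 0.172526 ≈ 17.25%


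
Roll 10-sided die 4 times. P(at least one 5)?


P(no 5)^4 = (9/10)^4 = 6561/10000
P(≥1) = 1 - 6561/10000 = 3439/10000

P = 3439/10000 ≈ 34.39%


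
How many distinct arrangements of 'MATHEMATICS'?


Letters: 11, freq: {'M': 2, 'A': 2, 'T': 2, 'H': 1, 'E': 1, 'I': 1, 'C': 1, 'S': 1}
11!/(2!×2!×2!×1!×1!×1!×1!×1!) = 39916800/8 = 4989600

4989600


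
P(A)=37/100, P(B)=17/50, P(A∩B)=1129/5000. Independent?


P(A)×P(B) = 629/5000
P(A∩B) = 1129/5000
Not equal → NOT independent

No, not independent


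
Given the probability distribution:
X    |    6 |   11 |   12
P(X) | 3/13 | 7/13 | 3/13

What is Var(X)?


E[X] = 131/13
E[X²] = 1387/13
Var(X) = E[X²] - (E[X])² = 1387/13 - 17161/169 = 870/169

Var(X) = 870/169 ≈ 5.1479
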